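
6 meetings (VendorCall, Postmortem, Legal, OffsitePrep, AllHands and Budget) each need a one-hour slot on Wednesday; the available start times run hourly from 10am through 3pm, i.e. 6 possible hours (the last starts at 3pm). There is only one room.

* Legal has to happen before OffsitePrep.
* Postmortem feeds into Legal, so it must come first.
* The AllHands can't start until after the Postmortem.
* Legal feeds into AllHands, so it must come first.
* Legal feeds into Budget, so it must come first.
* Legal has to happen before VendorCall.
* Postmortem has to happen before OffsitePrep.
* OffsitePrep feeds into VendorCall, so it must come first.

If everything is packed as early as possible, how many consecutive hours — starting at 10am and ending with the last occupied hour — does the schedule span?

6

The precedence chain requires at least 4 distinct hours.
With at most 1 per hour and 6 meetings, at least 6 hours are needed.
6 works (last occupied hour: 3pm): for example VendorCall -> 1pm, Postmortem -> 10am, Budget -> 3pm, OffsitePrep -> 12pm, AllHands -> 2pm, Legal -> 11am.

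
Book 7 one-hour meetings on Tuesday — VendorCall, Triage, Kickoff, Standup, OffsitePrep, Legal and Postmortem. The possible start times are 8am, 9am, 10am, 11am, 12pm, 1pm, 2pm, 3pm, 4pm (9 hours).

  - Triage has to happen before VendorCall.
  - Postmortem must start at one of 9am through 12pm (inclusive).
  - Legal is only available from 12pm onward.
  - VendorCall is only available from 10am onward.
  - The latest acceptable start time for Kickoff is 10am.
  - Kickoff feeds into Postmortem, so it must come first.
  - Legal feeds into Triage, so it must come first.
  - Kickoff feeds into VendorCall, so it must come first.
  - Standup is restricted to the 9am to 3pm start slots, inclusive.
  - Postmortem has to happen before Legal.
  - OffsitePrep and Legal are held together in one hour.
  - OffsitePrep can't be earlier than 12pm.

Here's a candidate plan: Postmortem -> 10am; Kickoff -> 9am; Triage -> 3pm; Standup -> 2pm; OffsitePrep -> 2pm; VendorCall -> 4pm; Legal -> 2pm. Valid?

Valid

Legal is only available from 12pm onward — holds.
VendorCall is only available from 10am onward — holds.
Standup is restricted to the 9am to 3pm start slots, inclusive — holds.
OffsitePrep can't be earlier than 12pm — holds.
Triage has to happen before VendorCall — holds.
Postmortem has to happen before Legal — holds.
Kickoff feeds into Postmortem, so it must come first — holds.
The latest acceptable start time for Kickoff is 10am — holds.
Legal feeds into Triage, so it must come first — holds.
Postmortem must start at one of 9am through 12pm (inclusive) — holds.
Kickoff feeds into VendorCall, so it must come first — holds.
OffsitePrep and Legal are held together in one hour — holds.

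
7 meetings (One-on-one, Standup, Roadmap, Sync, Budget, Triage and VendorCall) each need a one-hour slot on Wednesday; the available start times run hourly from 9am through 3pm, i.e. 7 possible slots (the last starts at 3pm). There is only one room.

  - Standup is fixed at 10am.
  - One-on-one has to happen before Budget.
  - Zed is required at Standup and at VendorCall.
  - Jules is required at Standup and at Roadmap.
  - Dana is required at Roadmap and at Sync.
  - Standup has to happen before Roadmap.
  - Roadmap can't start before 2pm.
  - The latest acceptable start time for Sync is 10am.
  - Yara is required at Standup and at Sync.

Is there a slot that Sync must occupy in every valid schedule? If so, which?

9am

Sync's window is 9am–10am.
Standup is fixed at 10am, and Sync can't share a slot with Standup.
So Sync must be 9am.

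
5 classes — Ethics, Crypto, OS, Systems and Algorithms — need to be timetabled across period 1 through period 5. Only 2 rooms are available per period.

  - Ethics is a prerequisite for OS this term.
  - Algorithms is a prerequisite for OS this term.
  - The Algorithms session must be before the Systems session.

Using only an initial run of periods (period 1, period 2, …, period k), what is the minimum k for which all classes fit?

3

The precedence chain requires at least 2 distinct periods.
With at most 2 per period and 5 classes, at least 3 periods are needed.
3 works (last occupied period: period 3): for example Ethics in period 1, Algorithms in period 1, Systems in period 2, Crypto in period 3, OS in period 2.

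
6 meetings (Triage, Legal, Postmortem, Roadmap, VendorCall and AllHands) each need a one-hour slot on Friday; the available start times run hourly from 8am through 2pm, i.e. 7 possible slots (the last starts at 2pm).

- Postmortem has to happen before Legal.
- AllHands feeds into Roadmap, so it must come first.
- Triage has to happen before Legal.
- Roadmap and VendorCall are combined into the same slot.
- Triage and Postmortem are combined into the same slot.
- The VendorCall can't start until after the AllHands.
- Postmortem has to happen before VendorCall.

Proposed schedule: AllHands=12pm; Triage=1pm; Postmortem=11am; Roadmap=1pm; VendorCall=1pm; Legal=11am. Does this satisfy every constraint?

The VendorCall can't start until after the AllHands — holds.
AllHands feeds into Roadmap, so it must come first — holds.
Roadmap and VendorCall are combined into the same slot — holds.
Postmortem has to happen before VendorCall — holds.
Postmortem has to happen before Legal — violated.
Triage and Postmortem are combined into the same slot — violated.
Triage has to happen before Legal — violated.

No — it violates: Triage has to happen before Legal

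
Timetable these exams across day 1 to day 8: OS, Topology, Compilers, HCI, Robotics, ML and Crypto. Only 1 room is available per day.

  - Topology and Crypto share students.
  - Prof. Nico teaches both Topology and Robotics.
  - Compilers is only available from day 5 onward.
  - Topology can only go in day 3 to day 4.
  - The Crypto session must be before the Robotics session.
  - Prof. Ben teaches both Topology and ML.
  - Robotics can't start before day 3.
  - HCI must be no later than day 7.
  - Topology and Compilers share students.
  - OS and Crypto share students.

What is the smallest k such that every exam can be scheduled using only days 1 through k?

7

The precedence chain requires at least 2 distinct days.
With at most 1 per day and 7 exams, at least 7 days are needed.
Compilers can't be placed before day 5, so the schedule must run through at least day 5.
7 works (last occupied day: day 7): for example Compilers -> day 5, ML -> day 7, Robotics -> day 4, HCI -> day 6, Crypto -> day 1, Topology -> day 3, OS -> day 2.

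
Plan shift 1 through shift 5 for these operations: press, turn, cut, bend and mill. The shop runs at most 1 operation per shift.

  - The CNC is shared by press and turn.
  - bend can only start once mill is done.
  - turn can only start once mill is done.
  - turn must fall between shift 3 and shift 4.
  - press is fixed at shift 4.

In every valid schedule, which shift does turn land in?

shift 3

turn's window is shift 3–shift 4.
press is fixed at shift 4, and turn can't share a shift with press.
So turn must be shift 3.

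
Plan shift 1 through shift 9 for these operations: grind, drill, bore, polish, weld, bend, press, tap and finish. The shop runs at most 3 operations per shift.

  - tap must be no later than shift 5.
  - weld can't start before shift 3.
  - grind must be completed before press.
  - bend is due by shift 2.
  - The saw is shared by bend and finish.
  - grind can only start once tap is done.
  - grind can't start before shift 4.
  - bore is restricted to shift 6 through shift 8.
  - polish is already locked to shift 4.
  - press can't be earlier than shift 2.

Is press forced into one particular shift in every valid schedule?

press can be shift 5 (e.g. press -> shift 5; weld -> shift 3; bend -> shift 1; finish -> shift 2; bore -> shift 6; tap -> shift 1; drill -> shift 1; grind -> shift 4; polish -> shift 4) or shift 6 (e.g. tap in shift 1, bend in shift 1, weld in shift 3, finish in shift 2, press in shift 6, drill in shift 1, grind in shift 4, bore in shift 6, polish in shift 4).

No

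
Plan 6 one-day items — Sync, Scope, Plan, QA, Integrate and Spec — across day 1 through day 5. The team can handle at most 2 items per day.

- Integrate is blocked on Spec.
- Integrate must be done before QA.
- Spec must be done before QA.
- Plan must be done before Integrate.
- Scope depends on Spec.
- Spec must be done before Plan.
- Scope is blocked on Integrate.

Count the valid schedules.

Splitting on Sync: it can be day 1 (7), day 2 (7), day 3 (7), day 4 (6), day 5 (3). Listing each branch's schedules as (Scope, Plan, QA, Integrate, Spec) by day number:
Sync=day 1: (4,2,4,3,1) (4,2,5,3,1) (5,2,4,3,1) (5,2,5,3,1) (5,2,5,4,1) (5,3,5,4,1) (5,3,5,4,2) — 7.
Sync=day 2: (4,2,4,3,1) (4,2,5,3,1) (5,2,4,3,1) (5,2,5,3,1) (5,2,5,4,1) (5,3,5,4,1) (5,3,5,4,2) — 7.
Sync=day 3: (4,2,4,3,1) (4,2,5,3,1) (5,2,4,3,1) (5,2,5,3,1) (5,2,5,4,1) (5,3,5,4,1) (5,3,5,4,2) — 7.
Sync=day 4: (4,2,5,3,1) (5,2,4,3,1) (5,2,5,3,1) (5,2,5,4,1) (5,3,5,4,1) (5,3,5,4,2) — 6.
Sync=day 5: (4,2,4,3,1) (4,2,5,3,1) (5,2,4,3,1) — 3.
Summing: 7 + 7 + 7 + 6 + 3 = 30.

30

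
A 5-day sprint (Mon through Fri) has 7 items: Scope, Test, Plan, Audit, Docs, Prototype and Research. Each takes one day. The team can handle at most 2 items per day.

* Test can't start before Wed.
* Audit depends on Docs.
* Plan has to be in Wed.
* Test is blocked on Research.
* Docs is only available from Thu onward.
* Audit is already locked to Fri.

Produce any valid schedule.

Prototype=Tue, Test=Wed, Audit=Fri, Plan=Wed, Scope=Mon, Research=Mon, Docs=Thu

Checking: Docs(Thu) before Audit(Fri); Research(Mon) before Test(Wed); Test=Wed in [Wed,Fri]; Plan=Wed in [Wed,Wed]; Docs=Thu in [Thu,Fri]; Audit=Fri in [Fri,Fri]; max 2 per day (cap 2).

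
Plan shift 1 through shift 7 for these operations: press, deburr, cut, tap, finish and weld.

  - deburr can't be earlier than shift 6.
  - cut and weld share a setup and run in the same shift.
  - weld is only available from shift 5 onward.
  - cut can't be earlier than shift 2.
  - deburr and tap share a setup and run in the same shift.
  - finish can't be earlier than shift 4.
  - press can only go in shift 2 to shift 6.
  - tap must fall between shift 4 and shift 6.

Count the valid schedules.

60

Splitting on press: it can be shift 2 (12), shift 3 (12), shift 4 (12), shift 5 (12), shift 6 (12). Listing each branch's schedules as (deburr, cut, tap, finish, weld) by shift number:
press=shift 2: (6,5,6,4,5) (6,5,6,5,5) (6,5,6,6,5) (6,5,6,7,5) (6,6,6,4,6) (6,6,6,5,6) (6,6,6,6,6) (6,6,6,7,6) (6,7,6,4,7) (6,7,6,5,7) (6,7,6,6,7) (6,7,6,7,7) — 12.
press=shift 3: (6,5,6,4,5) (6,5,6,5,5) (6,5,6,6,5) (6,5,6,7,5) (6,6,6,4,6) (6,6,6,5,6) (6,6,6,6,6) (6,6,6,7,6) (6,7,6,4,7) (6,7,6,5,7) (6,7,6,6,7) (6,7,6,7,7) — 12.
press=shift 4: (6,5,6,4,5) (6,5,6,5,5) (6,5,6,6,5) (6,5,6,7,5) (6,6,6,4,6) (6,6,6,5,6) (6,6,6,6,6) (6,6,6,7,6) (6,7,6,4,7) (6,7,6,5,7) (6,7,6,6,7) (6,7,6,7,7) — 12.
press=shift 5: (6,5,6,4,5) (6,5,6,5,5) (6,5,6,6,5) (6,5,6,7,5) (6,6,6,4,6) (6,6,6,5,6) (6,6,6,6,6) (6,6,6,7,6) (6,7,6,4,7) (6,7,6,5,7) (6,7,6,6,7) (6,7,6,7,7) — 12.
press=shift 6: (6,5,6,4,5) (6,5,6,5,5) (6,5,6,6,5) (6,5,6,7,5) (6,6,6,4,6) (6,6,6,5,6) (6,6,6,6,6) (6,6,6,7,6) (6,7,6,4,7) (6,7,6,5,7) (6,7,6,6,7) (6,7,6,7,7) — 12.
Summing: 12 + 12 + 12 + 12 + 12 = 60.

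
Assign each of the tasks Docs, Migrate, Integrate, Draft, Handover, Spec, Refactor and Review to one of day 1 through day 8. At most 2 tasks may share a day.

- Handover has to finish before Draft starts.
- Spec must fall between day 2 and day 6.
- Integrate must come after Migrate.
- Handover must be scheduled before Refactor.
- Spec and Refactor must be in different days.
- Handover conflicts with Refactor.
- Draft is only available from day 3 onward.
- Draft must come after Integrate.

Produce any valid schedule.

Spec=day 2; Docs=day 4; Handover=day 1; Draft=day 3; Migrate=day 1; Integrate=day 2; Refactor=day 3; Review=day 4

Checking: Handover(day 1) before Draft(day 3); Integrate(day 2) before Draft(day 3); Migrate(day 1) before Integrate(day 2); Handover(day 1) before Refactor(day 3); Handover(day 1) != Refactor(day 3); Spec(day 2) != Refactor(day 3); Spec=day 2 in [day 2,day 6]; Draft=day 3 in [day 3,day 8]; max 2 per day (cap 2).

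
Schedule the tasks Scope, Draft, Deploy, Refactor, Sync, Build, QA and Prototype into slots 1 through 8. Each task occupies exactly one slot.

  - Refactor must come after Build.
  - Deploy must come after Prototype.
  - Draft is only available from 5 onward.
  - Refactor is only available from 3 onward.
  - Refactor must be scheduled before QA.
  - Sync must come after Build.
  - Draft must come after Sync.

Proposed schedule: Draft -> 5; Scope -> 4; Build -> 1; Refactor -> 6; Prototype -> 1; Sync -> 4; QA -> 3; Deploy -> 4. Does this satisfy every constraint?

Refactor must be scheduled before QA — violated.
Refactor must come after Build — holds.
Sync must come after Build — holds.
Draft is only available from 5 onward — holds.
Deploy must come after Prototype — holds.
Draft must come after Sync — holds.
Refactor is only available from 3 onward — holds.

No. Refactor must be scheduled before QA is not satisfied.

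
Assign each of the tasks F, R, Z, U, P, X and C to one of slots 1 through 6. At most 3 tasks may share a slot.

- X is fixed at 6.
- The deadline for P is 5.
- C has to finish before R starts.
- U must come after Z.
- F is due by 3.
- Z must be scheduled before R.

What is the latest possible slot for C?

5

Downstream work caps C at 5.
C at 5 is achievable: R=6, P=1, C=5, U=2, X=6, Z=1, F=1.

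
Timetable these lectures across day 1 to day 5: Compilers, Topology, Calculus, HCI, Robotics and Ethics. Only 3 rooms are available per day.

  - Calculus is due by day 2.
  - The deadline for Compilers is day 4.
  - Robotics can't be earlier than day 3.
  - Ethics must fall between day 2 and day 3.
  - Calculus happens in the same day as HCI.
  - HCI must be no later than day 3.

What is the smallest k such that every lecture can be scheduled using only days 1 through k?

3 days

With at most 3 per day and 6 lectures, at least 2 days are needed.
Robotics can't be placed before day 3, so the schedule must run through at least day 3.
3 works (last occupied day: day 3): for example Topology -> day 2; HCI -> day 1; Ethics -> day 2; Calculus -> day 1; Compilers -> day 1; Robotics -> day 3.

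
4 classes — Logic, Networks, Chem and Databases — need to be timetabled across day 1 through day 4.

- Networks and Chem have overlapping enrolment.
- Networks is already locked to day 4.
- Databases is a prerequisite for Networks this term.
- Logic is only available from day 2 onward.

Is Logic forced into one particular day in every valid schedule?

No

Logic can be day 2 (e.g. Chem -> day 1, Networks -> day 4, Databases -> day 1, Logic -> day 2) or day 3 (e.g. Chem in day 1; Networks in day 4; Databases in day 1; Logic in day 3).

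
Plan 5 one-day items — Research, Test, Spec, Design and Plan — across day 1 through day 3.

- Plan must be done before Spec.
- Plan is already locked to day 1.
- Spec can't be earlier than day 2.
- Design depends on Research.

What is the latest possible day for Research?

Downstream work caps Research at day 2.
Research at day 2 is achievable: Test -> day 1; Design -> day 3; Plan -> day 1; Research -> day 2; Spec -> day 2.

day 2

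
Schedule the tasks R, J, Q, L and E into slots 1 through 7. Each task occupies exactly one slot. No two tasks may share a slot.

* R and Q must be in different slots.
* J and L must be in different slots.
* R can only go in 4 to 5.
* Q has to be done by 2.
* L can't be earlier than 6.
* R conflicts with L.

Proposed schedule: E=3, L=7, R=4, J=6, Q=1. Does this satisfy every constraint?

L can't be earlier than 6 — holds.
R conflicts with L — holds.
Q has to be done by 2 — holds.
J and L must be in different slots — holds.
R can only go in 4 to 5 — holds.
R and Q must be in different slots — holds.
No two tasks may share a slot — holds.

Yes, all constraints hold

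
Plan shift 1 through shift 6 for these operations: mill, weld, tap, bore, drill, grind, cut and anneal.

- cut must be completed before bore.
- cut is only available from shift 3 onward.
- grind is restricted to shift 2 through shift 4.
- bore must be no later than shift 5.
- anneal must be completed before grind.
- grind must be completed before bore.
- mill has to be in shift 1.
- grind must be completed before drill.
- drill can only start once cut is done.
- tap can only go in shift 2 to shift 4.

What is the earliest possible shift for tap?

Tap is available from shift 2; tap's own window allows nothing later than shift 4.
tap at shift 2 is achievable: tap=shift 2; anneal=shift 1; cut=shift 3; grind=shift 2; bore=shift 4; drill=shift 4; weld=shift 1; mill=shift 1.

shift 2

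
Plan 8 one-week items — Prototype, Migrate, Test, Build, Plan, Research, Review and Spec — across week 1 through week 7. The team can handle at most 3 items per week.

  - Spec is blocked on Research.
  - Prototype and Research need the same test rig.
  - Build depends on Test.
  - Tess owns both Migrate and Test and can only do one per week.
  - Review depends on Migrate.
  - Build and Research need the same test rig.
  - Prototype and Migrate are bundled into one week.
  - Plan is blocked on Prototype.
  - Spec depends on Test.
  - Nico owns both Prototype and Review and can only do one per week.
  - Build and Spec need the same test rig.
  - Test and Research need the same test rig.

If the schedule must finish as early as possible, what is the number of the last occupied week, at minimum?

The precedence chain requires at least 2 distinct weeks.
With at most 3 per week and 8 work items, at least 3 weeks are needed.
Could 3 weeks be enough, i.e. nothing placed later than week 3? No: Plan must come after Prototype (at week 1 or later) → {week 2, week 3}; Prototype must come before Plan (at week 3 or earlier) → {week 1, week 2}; Spec must come after Test (at week 1 or later) → {week 2, week 3}; Test must come before Spec (at week 3 or earlier) → {week 1, week 2}; Research must come before Spec (at week 3 or earlier) → {week 1, week 2}; Prototype, Test and Research must all be in different weeks (Prototype/Test can't share; Prototype/Research can't share; Test/Research can't share), but they are limited to Prototype in {week 1, week 2}, Test in {week 1, week 2}, Research in {week 1, week 2} — together just 2 weeks: 3 work items can't fit in 2 distinct weeks.
So 3 weeks is not enough.
4 works (last occupied week: week 4): for example Migrate=week 3; Test=week 1; Build=week 4; Spec=week 3; Review=week 4; Plan=week 4; Prototype=week 3; Research=week 2.

4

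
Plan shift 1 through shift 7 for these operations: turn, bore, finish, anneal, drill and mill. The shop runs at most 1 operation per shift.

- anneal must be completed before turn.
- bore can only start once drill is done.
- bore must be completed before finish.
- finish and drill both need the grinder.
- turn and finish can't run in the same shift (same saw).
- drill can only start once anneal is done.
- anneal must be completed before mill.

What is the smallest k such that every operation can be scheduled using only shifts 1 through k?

6 shifts

The precedence chain requires at least 4 distinct shifts.
With at most 1 per shift and 6 operations, at least 6 shifts are needed.
6 works (last occupied shift: shift 6): for example drill in shift 2; turn in shift 4; mill in shift 6; bore in shift 3; finish in shift 5; anneal in shift 1.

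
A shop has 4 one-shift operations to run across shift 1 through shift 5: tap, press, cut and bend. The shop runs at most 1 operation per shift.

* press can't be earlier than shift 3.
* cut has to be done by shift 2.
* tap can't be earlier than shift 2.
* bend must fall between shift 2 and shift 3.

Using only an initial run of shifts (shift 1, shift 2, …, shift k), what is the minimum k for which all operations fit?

With at most 1 per shift and 4 operations, at least 4 shifts are needed.
press can't be placed before shift 3, so the schedule must run through at least shift 3.
4 works (last occupied shift: shift 4): for example bend -> shift 2, press -> shift 3, tap -> shift 4, cut -> shift 1.

4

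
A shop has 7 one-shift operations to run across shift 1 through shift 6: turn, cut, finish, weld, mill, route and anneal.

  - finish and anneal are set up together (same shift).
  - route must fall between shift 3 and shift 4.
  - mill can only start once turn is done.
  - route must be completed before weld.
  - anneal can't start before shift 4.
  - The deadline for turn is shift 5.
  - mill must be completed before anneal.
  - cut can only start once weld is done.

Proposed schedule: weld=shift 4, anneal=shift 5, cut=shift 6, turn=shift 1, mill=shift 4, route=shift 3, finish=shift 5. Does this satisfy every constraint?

Valid

route must be completed before weld — holds.
cut can only start once weld is done — holds.
mill can only start once turn is done — holds.
mill must be completed before anneal — holds.
route must fall between shift 3 and shift 4 — holds.
The deadline for turn is shift 5 — holds.
finish and anneal are set up together (same shift) — holds.
anneal can't start before shift 4 — holds.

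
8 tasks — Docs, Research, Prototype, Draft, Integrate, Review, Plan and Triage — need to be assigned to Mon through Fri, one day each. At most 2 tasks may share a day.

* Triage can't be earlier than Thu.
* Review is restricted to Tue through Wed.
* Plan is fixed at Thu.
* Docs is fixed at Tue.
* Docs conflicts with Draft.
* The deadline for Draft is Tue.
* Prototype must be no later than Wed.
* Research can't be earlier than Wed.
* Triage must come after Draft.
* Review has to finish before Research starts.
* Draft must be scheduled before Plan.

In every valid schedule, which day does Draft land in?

Mon

Draft's window is Mon–Tue.
Docs is fixed at Tue, and Draft can't share a day with Docs.
So Draft must be Mon.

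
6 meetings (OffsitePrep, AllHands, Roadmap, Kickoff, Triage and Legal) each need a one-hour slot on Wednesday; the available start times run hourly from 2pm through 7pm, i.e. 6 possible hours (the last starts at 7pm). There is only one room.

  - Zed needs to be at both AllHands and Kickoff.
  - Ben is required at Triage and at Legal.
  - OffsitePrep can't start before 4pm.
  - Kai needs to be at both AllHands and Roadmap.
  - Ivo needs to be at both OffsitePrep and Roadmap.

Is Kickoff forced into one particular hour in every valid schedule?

Kickoff can be 2pm (e.g. Kickoff in 2pm; AllHands in 3pm; Triage in 6pm; Legal in 7pm; OffsitePrep in 4pm; Roadmap in 5pm) or 3pm (e.g. Kickoff -> 3pm; Legal -> 7pm; AllHands -> 2pm; OffsitePrep -> 4pm; Triage -> 6pm; Roadmap -> 5pm).

No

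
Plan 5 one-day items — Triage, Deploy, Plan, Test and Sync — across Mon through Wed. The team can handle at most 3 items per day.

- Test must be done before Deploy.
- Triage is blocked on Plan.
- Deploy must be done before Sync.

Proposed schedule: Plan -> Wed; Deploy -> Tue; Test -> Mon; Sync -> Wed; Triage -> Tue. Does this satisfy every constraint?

Deploy must be done before Sync — holds.
Triage is blocked on Plan — violated.
Test must be done before Deploy — holds.
The team can handle at most 3 items per day — holds.

Invalid. Triage is blocked on Plan.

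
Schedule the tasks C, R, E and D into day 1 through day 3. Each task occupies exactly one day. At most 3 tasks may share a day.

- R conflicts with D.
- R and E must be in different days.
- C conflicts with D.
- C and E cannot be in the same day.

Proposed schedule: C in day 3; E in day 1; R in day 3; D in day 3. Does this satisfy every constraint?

No — it violates: R conflicts with D

R and E must be in different days — holds.
C and E cannot be in the same day — holds.
C conflicts with D — violated.
R conflicts with D — violated.
At most 3 tasks may share a day — holds.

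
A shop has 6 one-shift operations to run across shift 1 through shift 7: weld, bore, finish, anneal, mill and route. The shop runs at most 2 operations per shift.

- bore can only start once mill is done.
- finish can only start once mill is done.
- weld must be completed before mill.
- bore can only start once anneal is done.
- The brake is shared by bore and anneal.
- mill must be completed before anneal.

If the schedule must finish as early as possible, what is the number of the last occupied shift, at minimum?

shift 4

The precedence chain requires at least 4 distinct shifts.
With at most 2 per shift and 6 operations, at least 3 shifts are needed.
4 works (last occupied shift: shift 4): for example weld -> shift 1; route -> shift 1; bore -> shift 4; anneal -> shift 3; mill -> shift 2; finish -> shift 3.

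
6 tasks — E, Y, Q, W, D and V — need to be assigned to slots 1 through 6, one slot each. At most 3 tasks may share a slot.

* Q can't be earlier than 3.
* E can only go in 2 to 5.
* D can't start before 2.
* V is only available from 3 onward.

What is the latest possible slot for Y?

6

Y at 6 is achievable: Y=6, D=2, Q=3, V=3, W=1, E=2.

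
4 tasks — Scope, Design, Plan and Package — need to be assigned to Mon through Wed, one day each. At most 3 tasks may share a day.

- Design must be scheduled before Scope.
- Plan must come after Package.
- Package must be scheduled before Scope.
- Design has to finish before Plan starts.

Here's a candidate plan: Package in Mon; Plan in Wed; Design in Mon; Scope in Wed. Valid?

Yes, all constraints hold

Package must be scheduled before Scope — holds.
Design has to finish before Plan starts — holds.
At most 3 tasks may share a day — holds.
Design must be scheduled before Scope — holds.
Plan must come after Package — holds.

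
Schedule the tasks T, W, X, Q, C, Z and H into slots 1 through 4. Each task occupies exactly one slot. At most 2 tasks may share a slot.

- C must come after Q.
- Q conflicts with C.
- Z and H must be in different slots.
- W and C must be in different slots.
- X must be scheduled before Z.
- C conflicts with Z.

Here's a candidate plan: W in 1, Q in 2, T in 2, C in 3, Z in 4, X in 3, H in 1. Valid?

Valid

C must come after Q — holds.
Q conflicts with C — holds.
W and C must be in different slots — holds.
Z and H must be in different slots — holds.
C conflicts with Z — holds.
At most 2 tasks may share a slot — holds.
X must be scheduled before Z — holds.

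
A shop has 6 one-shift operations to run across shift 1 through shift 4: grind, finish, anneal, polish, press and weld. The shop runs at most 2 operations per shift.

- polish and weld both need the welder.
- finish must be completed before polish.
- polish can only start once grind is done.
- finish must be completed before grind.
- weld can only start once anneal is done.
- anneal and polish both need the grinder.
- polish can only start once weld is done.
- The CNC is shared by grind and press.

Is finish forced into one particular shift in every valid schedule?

finish can be shift 1 (e.g. anneal=shift 1, polish=shift 3, grind=shift 2, finish=shift 1, press=shift 3, weld=shift 2) or shift 2 (e.g. press -> shift 1; grind -> shift 3; polish -> shift 4; finish -> shift 2; weld -> shift 2; anneal -> shift 1).

No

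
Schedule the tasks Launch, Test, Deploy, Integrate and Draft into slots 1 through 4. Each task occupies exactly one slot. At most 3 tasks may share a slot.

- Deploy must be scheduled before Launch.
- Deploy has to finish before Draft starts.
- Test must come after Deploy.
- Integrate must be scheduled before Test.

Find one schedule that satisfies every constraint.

Draft -> 2, Launch -> 2, Integrate -> 1, Test -> 2, Deploy -> 1

Checking: Integrate(1) before Test(2); Deploy(1) before Draft(2); Deploy(1) before Test(2); Deploy(1) before Launch(2); max 3 per slot (cap 3).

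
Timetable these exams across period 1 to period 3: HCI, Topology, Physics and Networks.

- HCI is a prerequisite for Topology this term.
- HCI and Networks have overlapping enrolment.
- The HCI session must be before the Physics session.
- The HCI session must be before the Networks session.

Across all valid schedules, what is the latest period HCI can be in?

Downstream work caps HCI at period 2.
HCI at period 2 is achievable: Networks in period 3; Topology in period 3; Physics in period 3; HCI in period 2.

period 2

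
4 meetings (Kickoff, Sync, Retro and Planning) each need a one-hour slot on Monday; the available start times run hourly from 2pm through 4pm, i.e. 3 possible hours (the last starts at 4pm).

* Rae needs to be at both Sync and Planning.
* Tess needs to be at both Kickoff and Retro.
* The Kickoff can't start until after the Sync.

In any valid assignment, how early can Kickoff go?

Precedence pushes Kickoff to at least 3pm.
Kickoff at 3pm is achievable: Sync in 2pm, Kickoff in 3pm, Retro in 2pm, Planning in 3pm.

3pm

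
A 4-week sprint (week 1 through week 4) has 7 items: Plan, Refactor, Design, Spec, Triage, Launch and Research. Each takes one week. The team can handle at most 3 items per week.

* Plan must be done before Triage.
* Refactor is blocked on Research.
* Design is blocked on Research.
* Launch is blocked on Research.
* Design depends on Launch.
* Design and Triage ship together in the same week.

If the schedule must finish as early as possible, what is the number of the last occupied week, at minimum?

3

The precedence chain requires at least 3 distinct weeks.
With at most 3 per week and 7 work items, at least 3 weeks are needed.
3 works (last occupied week: week 3): for example Launch -> week 2; Plan -> week 1; Research -> week 1; Refactor -> week 2; Spec -> week 1; Design -> week 3; Triage -> week 3.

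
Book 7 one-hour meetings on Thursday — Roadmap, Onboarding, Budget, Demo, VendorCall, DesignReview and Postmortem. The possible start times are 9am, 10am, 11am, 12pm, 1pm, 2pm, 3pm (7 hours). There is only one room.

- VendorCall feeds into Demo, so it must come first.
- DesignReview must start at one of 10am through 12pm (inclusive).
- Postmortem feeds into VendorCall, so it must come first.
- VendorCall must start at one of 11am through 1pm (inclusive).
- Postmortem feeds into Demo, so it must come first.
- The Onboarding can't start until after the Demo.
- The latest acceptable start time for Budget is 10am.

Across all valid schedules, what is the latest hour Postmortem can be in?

12pm

Downstream work caps Postmortem at 12pm.
Postmortem at 12pm is achievable: Demo=2pm; DesignReview=10am; Postmortem=12pm; Budget=9am; VendorCall=1pm; Onboarding=3pm; Roadmap=11am.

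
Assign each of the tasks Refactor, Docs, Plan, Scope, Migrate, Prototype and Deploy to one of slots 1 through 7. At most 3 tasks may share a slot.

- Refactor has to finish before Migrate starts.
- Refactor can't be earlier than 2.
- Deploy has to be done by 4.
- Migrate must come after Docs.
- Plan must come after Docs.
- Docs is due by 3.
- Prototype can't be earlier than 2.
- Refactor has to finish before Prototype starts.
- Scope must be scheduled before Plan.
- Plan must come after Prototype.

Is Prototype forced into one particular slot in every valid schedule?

No

Prototype can be 3 (e.g. Scope in 1, Deploy in 1, Refactor in 2, Plan in 4, Prototype in 3, Docs in 1, Migrate in 3) or 4 (e.g. Refactor=2; Prototype=4; Docs=1; Deploy=1; Plan=5; Scope=1; Migrate=3).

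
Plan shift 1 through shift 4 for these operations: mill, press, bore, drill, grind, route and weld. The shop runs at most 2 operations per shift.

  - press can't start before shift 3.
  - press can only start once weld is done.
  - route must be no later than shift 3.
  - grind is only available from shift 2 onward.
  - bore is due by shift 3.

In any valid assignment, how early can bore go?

Bore's own window allows nothing later than shift 3.
bore at shift 1 is achievable: weld in shift 2, route in shift 1, drill in shift 4, mill in shift 3, press in shift 3, bore in shift 1, grind in shift 2.

shift 1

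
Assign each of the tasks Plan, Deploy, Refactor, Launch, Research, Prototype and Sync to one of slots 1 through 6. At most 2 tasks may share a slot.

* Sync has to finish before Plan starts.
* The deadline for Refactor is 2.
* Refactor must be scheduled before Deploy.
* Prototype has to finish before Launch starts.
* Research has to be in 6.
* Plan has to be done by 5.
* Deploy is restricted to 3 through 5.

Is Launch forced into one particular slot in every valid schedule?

Launch can be 2 (e.g. Refactor -> 1; Launch -> 2; Sync -> 2; Prototype -> 1; Plan -> 3; Deploy -> 3; Research -> 6) or 3 (e.g. Research=6, Launch=3, Deploy=3, Refactor=1, Prototype=2, Sync=1, Plan=2).

No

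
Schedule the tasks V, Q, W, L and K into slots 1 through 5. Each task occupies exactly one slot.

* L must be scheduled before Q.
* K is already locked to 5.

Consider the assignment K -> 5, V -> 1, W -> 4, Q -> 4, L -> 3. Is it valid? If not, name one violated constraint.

Yes

L must be scheduled before Q — holds.
K is already locked to 5 — holds.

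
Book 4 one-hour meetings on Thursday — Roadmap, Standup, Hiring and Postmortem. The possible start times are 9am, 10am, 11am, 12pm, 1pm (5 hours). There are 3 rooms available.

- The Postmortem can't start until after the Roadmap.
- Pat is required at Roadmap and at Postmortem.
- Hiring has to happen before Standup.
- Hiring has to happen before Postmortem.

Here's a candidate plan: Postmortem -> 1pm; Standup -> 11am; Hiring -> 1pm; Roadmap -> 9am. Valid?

No. Hiring has to happen before Standup is not satisfied.

Pat is required at Roadmap and at Postmortem — holds.
Hiring has to happen before Standup — violated.
The Postmortem can't start until after the Roadmap — holds.
Hiring has to happen before Postmortem — violated.
There are 3 rooms available — holds.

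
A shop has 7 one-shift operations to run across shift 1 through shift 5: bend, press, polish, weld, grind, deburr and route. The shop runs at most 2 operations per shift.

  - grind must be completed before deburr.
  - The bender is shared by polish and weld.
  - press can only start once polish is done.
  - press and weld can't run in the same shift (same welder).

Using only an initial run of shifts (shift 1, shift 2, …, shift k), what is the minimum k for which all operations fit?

4 shifts

The precedence chain requires at least 2 distinct shifts.
With at most 2 per shift and 7 operations, at least 4 shifts are needed.
4 works (last occupied shift: shift 4): for example bend in shift 3; deburr in shift 2; route in shift 4; press in shift 2; polish in shift 1; weld in shift 3; grind in shift 1.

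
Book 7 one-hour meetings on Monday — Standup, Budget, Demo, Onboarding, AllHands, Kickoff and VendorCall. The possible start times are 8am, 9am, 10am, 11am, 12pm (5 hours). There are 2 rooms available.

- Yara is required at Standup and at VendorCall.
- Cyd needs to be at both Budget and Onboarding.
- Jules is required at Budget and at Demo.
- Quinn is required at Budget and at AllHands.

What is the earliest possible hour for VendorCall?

8am

VendorCall at 8am is achievable: Budget=8am; Demo=9am; Kickoff=11am; AllHands=10am; Standup=9am; Onboarding=10am; VendorCall=8am.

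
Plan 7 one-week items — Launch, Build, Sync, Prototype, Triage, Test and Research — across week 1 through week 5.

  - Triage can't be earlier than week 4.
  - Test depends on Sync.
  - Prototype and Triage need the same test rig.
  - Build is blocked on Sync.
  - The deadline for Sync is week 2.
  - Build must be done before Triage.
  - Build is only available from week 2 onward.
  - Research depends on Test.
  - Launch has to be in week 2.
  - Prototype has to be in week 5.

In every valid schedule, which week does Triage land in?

Triage's window is week 4–week 5.
Prototype is fixed at week 5, and Triage can't share a week with Prototype.
So Triage must be week 4.

week 4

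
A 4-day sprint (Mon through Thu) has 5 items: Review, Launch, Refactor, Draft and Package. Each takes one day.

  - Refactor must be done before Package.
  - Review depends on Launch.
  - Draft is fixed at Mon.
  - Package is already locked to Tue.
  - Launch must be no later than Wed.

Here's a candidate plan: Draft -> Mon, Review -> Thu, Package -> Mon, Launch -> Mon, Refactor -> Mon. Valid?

No. Package is already locked to Tue is not satisfied.

Refactor must be done before Package — violated.
Launch must be no later than Wed — holds.
Draft is fixed at Mon — holds.
Package is already locked to Tue — violated.
Review depends on Launch — holds.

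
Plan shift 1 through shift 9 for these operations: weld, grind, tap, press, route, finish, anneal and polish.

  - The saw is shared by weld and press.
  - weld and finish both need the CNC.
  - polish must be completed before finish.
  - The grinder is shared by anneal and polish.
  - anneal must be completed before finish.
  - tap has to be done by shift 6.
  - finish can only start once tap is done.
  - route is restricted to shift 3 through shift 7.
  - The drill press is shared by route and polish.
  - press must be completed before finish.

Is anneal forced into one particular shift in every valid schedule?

anneal can be shift 1 (e.g. route in shift 3; weld in shift 2; tap in shift 1; grind in shift 1; press in shift 1; anneal in shift 1; polish in shift 2; finish in shift 3) or shift 2 (e.g. anneal in shift 2, press in shift 1, weld in shift 2, polish in shift 1, route in shift 3, finish in shift 3, grind in shift 1, tap in shift 1).

No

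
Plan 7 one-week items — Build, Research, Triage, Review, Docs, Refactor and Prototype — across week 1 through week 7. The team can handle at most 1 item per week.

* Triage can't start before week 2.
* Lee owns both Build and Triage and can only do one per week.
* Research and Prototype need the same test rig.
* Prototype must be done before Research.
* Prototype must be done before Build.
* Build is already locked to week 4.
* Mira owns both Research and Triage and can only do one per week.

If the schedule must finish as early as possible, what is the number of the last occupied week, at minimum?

7

The precedence chain requires at least 2 distinct weeks.
With at most 1 per week and 7 work items, at least 7 weeks are needed.
Build can't be placed before week 4, so the schedule must run through at least week 4.
7 works (last occupied week: week 7): for example Build -> week 4, Docs -> week 6, Research -> week 3, Review -> week 5, Triage -> week 2, Prototype -> week 1, Refactor -> week 7.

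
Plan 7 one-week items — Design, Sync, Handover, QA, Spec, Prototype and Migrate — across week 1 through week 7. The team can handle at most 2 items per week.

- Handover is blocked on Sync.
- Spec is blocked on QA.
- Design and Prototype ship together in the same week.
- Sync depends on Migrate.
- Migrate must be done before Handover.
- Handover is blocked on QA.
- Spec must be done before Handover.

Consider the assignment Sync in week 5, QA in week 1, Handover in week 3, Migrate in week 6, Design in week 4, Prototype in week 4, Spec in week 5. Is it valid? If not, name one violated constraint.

No. Migrate must be done before Handover is not satisfied.

Sync depends on Migrate — violated.
Design and Prototype ship together in the same week — holds.
Migrate must be done before Handover — violated.
Handover is blocked on QA — holds.
Handover is blocked on Sync — violated.
The team can handle at most 2 items per week — holds.
Spec must be done before Handover — violated.
Spec is blocked on QA — holds.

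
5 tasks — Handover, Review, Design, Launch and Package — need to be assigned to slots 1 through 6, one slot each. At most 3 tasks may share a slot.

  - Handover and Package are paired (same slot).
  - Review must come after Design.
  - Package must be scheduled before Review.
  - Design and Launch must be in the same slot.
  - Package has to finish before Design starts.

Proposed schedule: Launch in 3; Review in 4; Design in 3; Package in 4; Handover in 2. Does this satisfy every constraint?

Package has to finish before Design starts — violated.
Handover and Package are paired (same slot) — violated.
Package must be scheduled before Review — violated.
At most 3 tasks may share a slot — holds.
Design and Launch must be in the same slot — holds.
Review must come after Design — holds.

No — it violates: Handover and Package are paired (same slot)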